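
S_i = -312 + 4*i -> [-312, -308, -304, -300, -296]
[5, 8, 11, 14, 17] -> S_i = 5 + 3*i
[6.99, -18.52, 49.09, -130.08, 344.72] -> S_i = 6.99*(-2.65)^i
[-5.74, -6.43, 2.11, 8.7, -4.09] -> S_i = Random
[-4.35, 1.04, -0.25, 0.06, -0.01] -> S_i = -4.35*(-0.24)^i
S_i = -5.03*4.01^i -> [-5.03, -20.17, -80.88, -324.34, -1300.61]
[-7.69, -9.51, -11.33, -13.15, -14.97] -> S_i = -7.69 + -1.82*i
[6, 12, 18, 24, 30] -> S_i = 6 + 6*i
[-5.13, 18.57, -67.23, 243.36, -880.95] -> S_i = -5.13*(-3.62)^i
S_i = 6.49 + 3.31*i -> [6.49, 9.8, 13.11, 16.42, 19.73]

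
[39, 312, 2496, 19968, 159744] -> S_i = 39*8^i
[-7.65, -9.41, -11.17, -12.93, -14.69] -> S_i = -7.65 + -1.76*i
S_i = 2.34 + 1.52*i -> [2.34, 3.86, 5.38, 6.9, 8.42]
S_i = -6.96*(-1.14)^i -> [-6.96, 7.93, -9.05, 10.31, -11.76]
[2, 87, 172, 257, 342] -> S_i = 2 + 85*i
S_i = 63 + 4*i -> [63, 67, 71, 75, 79]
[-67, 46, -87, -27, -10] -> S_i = Random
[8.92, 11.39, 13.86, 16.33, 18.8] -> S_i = 8.92 + 2.47*i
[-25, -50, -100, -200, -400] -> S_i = -25*2^i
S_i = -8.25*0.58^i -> [-8.25, -4.78, -2.78, -1.61, -0.93]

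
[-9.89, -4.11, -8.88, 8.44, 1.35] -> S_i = Random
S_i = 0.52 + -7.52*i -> [0.52, -7.0, -14.52, -22.04, -29.56]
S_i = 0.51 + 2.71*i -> [0.51, 3.22, 5.93, 8.64, 11.35]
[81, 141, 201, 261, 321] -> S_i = 81 + 60*i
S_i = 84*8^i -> [84, 672, 5376, 43008, 344064]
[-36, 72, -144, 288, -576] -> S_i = -36*-2^i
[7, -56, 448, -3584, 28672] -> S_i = 7*-8^i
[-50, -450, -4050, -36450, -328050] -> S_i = -50*9^i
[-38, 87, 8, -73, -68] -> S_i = Random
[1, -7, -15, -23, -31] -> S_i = 1 + -8*i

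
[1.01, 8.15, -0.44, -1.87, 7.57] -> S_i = Random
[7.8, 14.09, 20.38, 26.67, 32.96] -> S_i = 7.80 + 6.29*i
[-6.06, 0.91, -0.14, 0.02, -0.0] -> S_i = -6.06*(-0.15)^i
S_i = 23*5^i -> [23, 115, 575, 2875, 14375]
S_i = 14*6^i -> [14, 84, 504, 3024, 18144]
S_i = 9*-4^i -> [9, -36, 144, -576, 2304]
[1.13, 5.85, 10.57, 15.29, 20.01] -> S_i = 1.13 + 4.72*i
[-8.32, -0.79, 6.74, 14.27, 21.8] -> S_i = -8.32 + 7.53*i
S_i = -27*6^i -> [-27, -162, -972, -5832, -34992]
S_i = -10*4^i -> [-10, -40, -160, -640, -2560]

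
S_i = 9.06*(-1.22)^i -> [9.06, -11.05, 13.48, -16.45, 20.07]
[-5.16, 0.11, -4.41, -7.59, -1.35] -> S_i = Random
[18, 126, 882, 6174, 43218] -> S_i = 18*7^i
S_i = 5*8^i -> [5, 40, 320, 2560, 20480]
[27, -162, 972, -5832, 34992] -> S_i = 27*-6^i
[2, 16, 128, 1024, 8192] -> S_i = 2*8^i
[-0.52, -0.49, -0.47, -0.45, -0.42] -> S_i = -0.52*0.95^i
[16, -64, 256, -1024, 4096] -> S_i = 16*-4^i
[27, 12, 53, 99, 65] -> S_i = Random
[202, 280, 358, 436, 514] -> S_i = 202 + 78*i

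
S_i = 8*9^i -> [8, 72, 648, 5832, 52488]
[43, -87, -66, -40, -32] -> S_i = Random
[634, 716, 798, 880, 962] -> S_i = 634 + 82*i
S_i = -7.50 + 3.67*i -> [-7.5, -3.83, -0.16, 3.51, 7.18]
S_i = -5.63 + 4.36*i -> [-5.63, -1.27, 3.09, 7.45, 11.81]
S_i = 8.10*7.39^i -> [8.1, 59.86, 442.36, 3269.03, 24158.1]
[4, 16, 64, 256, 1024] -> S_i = 4*4^i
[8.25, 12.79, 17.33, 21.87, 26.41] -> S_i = 8.25 + 4.54*i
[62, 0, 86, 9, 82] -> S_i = Random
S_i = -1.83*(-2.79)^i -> [-1.83, 5.11, -14.24, 39.74, -110.88]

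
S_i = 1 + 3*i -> [1, 4, 7, 10, 13]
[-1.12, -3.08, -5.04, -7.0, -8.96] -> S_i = -1.12 + -1.96*i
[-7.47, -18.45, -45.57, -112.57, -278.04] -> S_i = -7.47*2.47^i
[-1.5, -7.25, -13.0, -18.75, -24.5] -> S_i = -1.50 + -5.75*i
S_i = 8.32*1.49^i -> [8.32, 12.4, 18.47, 27.52, 41.01]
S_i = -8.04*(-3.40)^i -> [-8.04, 27.34, -92.94, 316.0, -1074.41]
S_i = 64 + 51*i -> [64, 115, 166, 217, 268]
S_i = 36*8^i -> [36, 288, 2304, 18432, 147456]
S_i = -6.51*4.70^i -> [-6.51, -30.6, -143.81, -675.89, -3176.67]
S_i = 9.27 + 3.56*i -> [9.27, 12.83, 16.39, 19.95, 23.51]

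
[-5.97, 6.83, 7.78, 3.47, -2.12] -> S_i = Random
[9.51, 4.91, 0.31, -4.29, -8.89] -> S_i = 9.51 + -4.60*i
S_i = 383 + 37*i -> [383, 420, 457, 494, 531]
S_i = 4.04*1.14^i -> [4.04, 4.61, 5.25, 5.99, 6.82]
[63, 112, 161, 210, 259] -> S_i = 63 + 49*i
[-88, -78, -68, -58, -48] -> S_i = -88 + 10*i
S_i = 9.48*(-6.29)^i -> [9.48, -59.63, 375.07, -2359.18, 14839.21]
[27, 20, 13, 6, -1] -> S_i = 27 + -7*i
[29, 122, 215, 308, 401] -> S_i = 29 + 93*i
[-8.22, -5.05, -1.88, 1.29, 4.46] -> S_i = -8.22 + 3.17*i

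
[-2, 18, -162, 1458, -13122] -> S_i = -2*-9^i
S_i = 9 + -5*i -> [9, 4, -1, -6, -11]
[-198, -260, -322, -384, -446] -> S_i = -198 + -62*i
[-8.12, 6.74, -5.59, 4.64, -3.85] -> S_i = -8.12*(-0.83)^i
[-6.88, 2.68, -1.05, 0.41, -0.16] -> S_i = -6.88*(-0.39)^i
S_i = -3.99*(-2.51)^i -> [-3.99, 10.01, -25.14, 63.09, -158.37]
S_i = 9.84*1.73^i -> [9.84, 17.02, 29.45, 50.95, 88.14]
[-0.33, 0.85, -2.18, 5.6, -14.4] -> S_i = -0.33*(-2.57)^i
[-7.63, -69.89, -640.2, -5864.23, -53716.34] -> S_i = -7.63*9.16^i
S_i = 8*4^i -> [8, 32, 128, 512, 2048]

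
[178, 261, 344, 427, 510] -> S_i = 178 + 83*i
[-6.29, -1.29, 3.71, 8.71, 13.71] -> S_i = -6.29 + 5.00*i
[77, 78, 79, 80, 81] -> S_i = 77 + 1*i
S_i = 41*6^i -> [41, 246, 1476, 8856, 53136]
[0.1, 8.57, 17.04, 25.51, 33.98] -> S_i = 0.10 + 8.47*i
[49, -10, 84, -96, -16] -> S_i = Random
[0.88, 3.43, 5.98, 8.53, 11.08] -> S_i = 0.88 + 2.55*i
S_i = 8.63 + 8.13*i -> [8.63, 16.76, 24.89, 33.02, 41.15]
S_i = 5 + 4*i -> [5, 9, 13, 17, 21]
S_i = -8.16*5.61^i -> [-8.16, -45.78, -256.81, -1440.72, -8082.42]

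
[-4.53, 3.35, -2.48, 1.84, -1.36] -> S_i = -4.53*(-0.74)^i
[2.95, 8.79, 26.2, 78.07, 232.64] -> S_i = 2.95*2.98^i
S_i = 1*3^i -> [1, 3, 9, 27, 81]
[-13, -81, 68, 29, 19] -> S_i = Random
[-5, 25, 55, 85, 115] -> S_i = -5 + 30*i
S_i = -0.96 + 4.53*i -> [-0.96, 3.57, 8.1, 12.63, 17.16]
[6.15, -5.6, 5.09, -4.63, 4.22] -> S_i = 6.15*(-0.91)^i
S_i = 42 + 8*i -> [42, 50, 58, 66, 74]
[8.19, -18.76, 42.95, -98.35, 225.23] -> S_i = 8.19*(-2.29)^i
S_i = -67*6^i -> [-67, -402, -2412, -14472, -86832]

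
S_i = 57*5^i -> [57, 285, 1425, 7125, 35625]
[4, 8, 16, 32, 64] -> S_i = 4*2^i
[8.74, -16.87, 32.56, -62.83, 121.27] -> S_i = 8.74*(-1.93)^i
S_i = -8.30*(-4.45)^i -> [-8.3, 36.94, -164.36, 731.41, -3254.75]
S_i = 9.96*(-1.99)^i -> [9.96, -19.82, 39.44, -78.49, 156.2]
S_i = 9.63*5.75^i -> [9.63, 55.37, 318.39, 1830.75, 10526.83]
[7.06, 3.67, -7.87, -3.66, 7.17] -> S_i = Random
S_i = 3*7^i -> [3, 21, 147, 1029, 7203]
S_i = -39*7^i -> [-39, -273, -1911, -13377, -93639]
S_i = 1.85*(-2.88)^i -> [1.85, -5.33, 15.34, -44.19, 127.27]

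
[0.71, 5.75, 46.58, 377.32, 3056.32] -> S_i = 0.71*8.10^i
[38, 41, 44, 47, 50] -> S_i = 38 + 3*i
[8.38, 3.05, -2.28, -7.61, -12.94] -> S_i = 8.38 + -5.33*i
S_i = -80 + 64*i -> [-80, -16, 48, 112, 176]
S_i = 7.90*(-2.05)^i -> [7.9, -16.2, 33.2, -68.06, 139.52]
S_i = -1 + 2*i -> [-1, 1, 3, 5, 7]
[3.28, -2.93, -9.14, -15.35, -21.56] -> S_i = 3.28 + -6.21*i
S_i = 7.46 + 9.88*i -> [7.46, 17.34, 27.22, 37.1, 46.98]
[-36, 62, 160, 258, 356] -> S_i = -36 + 98*i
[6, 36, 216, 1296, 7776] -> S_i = 6*6^i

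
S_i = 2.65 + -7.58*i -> [2.65, -4.93, -12.51, -20.09, -27.67]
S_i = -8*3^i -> [-8, -24, -72, -216, -648]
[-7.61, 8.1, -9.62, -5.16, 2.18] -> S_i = Random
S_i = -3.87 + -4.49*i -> [-3.87, -8.36, -12.85, -17.34, -21.83]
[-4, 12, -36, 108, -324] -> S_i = -4*-3^i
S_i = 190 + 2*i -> [190, 192, 194, 196, 198]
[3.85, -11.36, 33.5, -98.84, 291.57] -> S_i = 3.85*(-2.95)^i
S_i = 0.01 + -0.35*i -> [0.01, -0.34, -0.69, -1.04, -1.39]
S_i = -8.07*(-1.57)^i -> [-8.07, 12.67, -19.89, 31.23, -49.03]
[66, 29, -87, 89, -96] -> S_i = Random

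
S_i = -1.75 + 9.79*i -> [-1.75, 8.04, 17.83, 27.62, 37.41]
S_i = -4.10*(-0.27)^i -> [-4.1, 1.11, -0.3, 0.08, -0.02]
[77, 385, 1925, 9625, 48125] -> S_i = 77*5^i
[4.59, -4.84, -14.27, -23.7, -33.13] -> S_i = 4.59 + -9.43*i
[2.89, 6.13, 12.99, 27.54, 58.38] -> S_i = 2.89*2.12^i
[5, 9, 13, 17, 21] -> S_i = 5 + 4*i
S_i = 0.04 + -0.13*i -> [0.04, -0.09, -0.22, -0.35, -0.48]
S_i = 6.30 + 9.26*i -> [6.3, 15.56, 24.82, 34.08, 43.34]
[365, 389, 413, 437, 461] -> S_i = 365 + 24*i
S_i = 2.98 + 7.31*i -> [2.98, 10.29, 17.6, 24.91, 32.22]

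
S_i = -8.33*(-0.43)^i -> [-8.33, 3.58, -1.54, 0.66, -0.28]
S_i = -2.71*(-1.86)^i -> [-2.71, 5.04, -9.38, 17.44, -32.44]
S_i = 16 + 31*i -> [16, 47, 78, 109, 140]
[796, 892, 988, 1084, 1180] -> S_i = 796 + 96*i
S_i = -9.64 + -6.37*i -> [-9.64, -16.01, -22.38, -28.75, -35.12]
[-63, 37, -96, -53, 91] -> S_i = Random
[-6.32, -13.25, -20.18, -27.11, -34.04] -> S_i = -6.32 + -6.93*i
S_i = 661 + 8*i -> [661, 669, 677, 685, 693]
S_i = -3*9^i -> [-3, -27, -243, -2187, -19683]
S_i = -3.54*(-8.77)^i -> [-3.54, 31.05, -272.27, 2387.82, -20941.2]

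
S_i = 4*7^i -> [4, 28, 196, 1372, 9604]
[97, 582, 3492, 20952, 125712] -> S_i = 97*6^i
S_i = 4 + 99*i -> [4, 103, 202, 301, 400]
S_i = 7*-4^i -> [7, -28, 112, -448, 1792]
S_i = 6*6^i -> [6, 36, 216, 1296, 7776]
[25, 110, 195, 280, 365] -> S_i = 25 + 85*i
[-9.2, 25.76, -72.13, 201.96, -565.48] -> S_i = -9.20*(-2.80)^i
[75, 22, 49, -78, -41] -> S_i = Random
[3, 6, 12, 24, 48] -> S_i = 3*2^i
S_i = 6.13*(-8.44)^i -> [6.13, -51.74, 436.66, -3685.43, 31105.0]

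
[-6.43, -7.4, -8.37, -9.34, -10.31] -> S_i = -6.43 + -0.97*i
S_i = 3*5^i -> [3, 15, 75, 375, 1875]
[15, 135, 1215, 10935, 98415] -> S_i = 15*9^i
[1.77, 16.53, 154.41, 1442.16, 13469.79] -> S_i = 1.77*9.34^i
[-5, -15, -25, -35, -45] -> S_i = -5 + -10*i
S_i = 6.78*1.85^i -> [6.78, 12.54, 23.2, 42.93, 79.42]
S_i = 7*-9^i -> [7, -63, 567, -5103, 45927]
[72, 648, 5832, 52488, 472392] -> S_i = 72*9^i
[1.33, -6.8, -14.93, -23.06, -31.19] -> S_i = 1.33 + -8.13*i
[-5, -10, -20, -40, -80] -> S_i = -5*2^i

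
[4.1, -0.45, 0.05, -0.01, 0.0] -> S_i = 4.10*(-0.11)^i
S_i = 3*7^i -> [3, 21, 147, 1029, 7203]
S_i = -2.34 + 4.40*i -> [-2.34, 2.06, 6.46, 10.86, 15.26]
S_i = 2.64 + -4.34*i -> [2.64, -1.7, -6.04, -10.38, -14.72]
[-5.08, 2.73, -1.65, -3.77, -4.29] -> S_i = Random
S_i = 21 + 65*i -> [21, 86, 151, 216, 281]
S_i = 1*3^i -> [1, 3, 9, 27, 81]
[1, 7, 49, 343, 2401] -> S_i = 1*7^i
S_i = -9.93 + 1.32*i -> [-9.93, -8.61, -7.29, -5.97, -4.65]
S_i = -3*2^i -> [-3, -6, -12, -24, -48]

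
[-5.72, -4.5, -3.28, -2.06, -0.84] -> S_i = -5.72 + 1.22*i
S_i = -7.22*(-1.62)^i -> [-7.22, 11.7, -18.95, 30.7, -49.73]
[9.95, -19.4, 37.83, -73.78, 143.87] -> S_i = 9.95*(-1.95)^i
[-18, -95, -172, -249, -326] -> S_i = -18 + -77*i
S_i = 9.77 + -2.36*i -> [9.77, 7.41, 5.05, 2.69, 0.33]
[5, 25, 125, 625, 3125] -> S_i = 5*5^i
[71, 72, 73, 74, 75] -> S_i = 71 + 1*i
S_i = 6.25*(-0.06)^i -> [6.25, -0.38, 0.02, -0.0, 0.0]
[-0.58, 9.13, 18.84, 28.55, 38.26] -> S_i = -0.58 + 9.71*i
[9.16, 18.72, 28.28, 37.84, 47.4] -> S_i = 9.16 + 9.56*i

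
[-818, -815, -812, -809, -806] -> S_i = -818 + 3*i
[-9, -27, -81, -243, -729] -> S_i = -9*3^i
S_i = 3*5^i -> [3, 15, 75, 375, 1875]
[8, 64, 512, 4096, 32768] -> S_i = 8*8^i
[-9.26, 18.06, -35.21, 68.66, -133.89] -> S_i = -9.26*(-1.95)^i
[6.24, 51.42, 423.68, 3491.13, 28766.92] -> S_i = 6.24*8.24^i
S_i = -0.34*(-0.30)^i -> [-0.34, 0.1, -0.03, 0.01, -0.0]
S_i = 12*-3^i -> [12, -36, 108, -324, 972]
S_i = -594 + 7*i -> [-594, -587, -580, -573, -566]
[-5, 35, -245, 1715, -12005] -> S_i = -5*-7^i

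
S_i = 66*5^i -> [66, 330, 1650, 8250, 41250]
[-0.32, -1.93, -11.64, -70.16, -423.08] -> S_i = -0.32*6.03^i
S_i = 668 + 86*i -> [668, 754, 840, 926, 1012]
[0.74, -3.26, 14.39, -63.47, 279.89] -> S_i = 0.74*(-4.41)^i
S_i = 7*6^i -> [7, 42, 252, 1512, 9072]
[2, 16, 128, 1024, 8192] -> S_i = 2*8^i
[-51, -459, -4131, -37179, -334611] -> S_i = -51*9^i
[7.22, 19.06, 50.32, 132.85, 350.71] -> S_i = 7.22*2.64^i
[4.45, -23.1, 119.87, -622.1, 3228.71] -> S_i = 4.45*(-5.19)^i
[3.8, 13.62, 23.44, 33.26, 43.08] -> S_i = 3.80 + 9.82*i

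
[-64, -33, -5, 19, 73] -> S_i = Random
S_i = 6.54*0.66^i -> [6.54, 4.32, 2.85, 1.88, 1.24]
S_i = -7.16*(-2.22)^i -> [-7.16, 15.9, -35.29, 78.34, -173.91]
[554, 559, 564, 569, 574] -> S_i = 554 + 5*i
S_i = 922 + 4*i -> [922, 926, 930, 934, 938]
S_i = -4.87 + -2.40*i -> [-4.87, -7.27, -9.67, -12.07, -14.47]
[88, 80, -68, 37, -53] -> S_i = Random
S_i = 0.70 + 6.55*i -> [0.7, 7.25, 13.8, 20.35, 26.9]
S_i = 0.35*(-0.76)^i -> [0.35, -0.27, 0.2, -0.15, 0.12]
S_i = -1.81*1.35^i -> [-1.81, -2.44, -3.3, -4.45, -6.01]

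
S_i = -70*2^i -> [-70, -140, -280, -560, -1120]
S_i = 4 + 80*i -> [4, 84, 164, 244, 324]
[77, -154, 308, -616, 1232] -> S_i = 77*-2^i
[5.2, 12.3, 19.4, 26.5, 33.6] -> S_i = 5.20 + 7.10*i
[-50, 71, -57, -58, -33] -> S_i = Random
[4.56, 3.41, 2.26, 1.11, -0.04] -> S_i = 4.56 + -1.15*i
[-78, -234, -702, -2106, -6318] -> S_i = -78*3^i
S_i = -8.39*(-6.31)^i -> [-8.39, 52.94, -334.06, 2107.9, -13300.85]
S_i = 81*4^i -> [81, 324, 1296, 5184, 20736]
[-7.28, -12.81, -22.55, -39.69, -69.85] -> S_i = -7.28*1.76^i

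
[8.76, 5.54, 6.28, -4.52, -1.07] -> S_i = Random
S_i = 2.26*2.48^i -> [2.26, 5.6, 13.9, 34.47, 85.49]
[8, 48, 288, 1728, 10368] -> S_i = 8*6^i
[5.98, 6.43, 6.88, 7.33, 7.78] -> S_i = 5.98 + 0.45*i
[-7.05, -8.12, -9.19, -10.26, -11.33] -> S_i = -7.05 + -1.07*i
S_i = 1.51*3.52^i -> [1.51, 5.32, 18.71, 65.86, 231.82]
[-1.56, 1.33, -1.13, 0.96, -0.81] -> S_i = -1.56*(-0.85)^i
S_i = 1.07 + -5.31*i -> [1.07, -4.24, -9.55, -14.86, -20.17]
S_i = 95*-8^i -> [95, -760, 6080, -48640, 389120]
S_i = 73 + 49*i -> [73, 122, 171, 220, 269]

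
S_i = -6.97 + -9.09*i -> [-6.97, -16.06, -25.15, -34.24, -43.33]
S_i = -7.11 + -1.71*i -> [-7.11, -8.82, -10.53, -12.24, -13.95]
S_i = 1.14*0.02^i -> [1.14, 0.02, 0.0, 0.0, 0.0]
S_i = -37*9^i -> [-37, -333, -2997, -26973, -242757]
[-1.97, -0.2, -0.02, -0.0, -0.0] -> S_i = -1.97*0.10^i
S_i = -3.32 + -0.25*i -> [-3.32, -3.57, -3.82, -4.07, -4.32]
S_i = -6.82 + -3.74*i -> [-6.82, -10.56, -14.3, -18.04, -21.78]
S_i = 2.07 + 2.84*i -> [2.07, 4.91, 7.75, 10.59, 13.43]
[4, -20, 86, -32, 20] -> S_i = Random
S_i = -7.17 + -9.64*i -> [-7.17, -16.81, -26.45, -36.09, -45.73]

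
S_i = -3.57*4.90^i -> [-3.57, -17.49, -85.72, -420.01, -2058.03]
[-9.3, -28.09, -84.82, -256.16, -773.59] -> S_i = -9.30*3.02^i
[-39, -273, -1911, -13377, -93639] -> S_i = -39*7^i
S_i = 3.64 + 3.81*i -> [3.64, 7.45, 11.26, 15.07, 18.88]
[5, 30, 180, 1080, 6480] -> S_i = 5*6^i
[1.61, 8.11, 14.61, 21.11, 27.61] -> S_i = 1.61 + 6.50*i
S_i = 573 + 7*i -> [573, 580, 587, 594, 601]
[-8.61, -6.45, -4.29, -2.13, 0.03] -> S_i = -8.61 + 2.16*i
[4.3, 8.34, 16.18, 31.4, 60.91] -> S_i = 4.30*1.94^i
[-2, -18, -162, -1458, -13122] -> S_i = -2*9^i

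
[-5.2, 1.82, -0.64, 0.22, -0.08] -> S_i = -5.20*(-0.35)^i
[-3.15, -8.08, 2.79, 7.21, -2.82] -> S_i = Random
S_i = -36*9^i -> [-36, -324, -2916, -26244, -236196]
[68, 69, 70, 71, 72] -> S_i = 68 + 1*i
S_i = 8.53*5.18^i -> [8.53, 44.19, 228.88, 1185.6, 6141.41]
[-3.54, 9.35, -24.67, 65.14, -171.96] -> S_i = -3.54*(-2.64)^i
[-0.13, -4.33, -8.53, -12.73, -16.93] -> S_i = -0.13 + -4.20*i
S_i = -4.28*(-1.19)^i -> [-4.28, 5.09, -6.06, 7.21, -8.58]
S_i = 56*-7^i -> [56, -392, 2744, -19208, 134456]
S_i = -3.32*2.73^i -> [-3.32, -9.06, -24.74, -67.55, -184.41]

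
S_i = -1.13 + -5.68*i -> [-1.13, -6.81, -12.49, -18.17, -23.85]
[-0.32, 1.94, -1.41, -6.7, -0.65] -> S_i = Random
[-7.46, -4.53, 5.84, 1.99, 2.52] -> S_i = Random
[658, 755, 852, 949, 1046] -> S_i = 658 + 97*i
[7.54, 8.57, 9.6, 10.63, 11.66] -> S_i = 7.54 + 1.03*i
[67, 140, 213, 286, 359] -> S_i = 67 + 73*i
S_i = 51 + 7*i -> [51, 58, 65, 72, 79]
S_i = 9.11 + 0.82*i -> [9.11, 9.93, 10.75, 11.57, 12.39]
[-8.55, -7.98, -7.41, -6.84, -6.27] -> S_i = -8.55 + 0.57*i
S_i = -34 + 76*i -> [-34, 42, 118, 194, 270]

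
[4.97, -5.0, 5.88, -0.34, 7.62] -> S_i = Random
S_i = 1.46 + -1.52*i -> [1.46, -0.06, -1.58, -3.1, -4.62]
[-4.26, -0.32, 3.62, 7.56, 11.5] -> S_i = -4.26 + 3.94*i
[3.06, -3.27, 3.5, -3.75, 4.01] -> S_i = 3.06*(-1.07)^i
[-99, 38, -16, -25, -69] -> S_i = Random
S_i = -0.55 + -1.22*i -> [-0.55, -1.77, -2.99, -4.21, -5.43]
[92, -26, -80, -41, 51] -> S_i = Random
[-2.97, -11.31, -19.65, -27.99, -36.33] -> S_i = -2.97 + -8.34*i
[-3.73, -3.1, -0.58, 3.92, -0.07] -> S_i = Random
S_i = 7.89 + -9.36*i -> [7.89, -1.47, -10.83, -20.19, -29.55]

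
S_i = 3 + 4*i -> [3, 7, 11, 15, 19]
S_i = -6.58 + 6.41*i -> [-6.58, -0.17, 6.24, 12.65, 19.06]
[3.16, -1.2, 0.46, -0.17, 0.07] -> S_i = 3.16*(-0.38)^i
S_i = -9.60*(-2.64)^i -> [-9.6, 25.34, -66.91, 176.64, -466.32]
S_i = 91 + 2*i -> [91, 93, 95, 97, 99]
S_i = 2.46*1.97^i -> [2.46, 4.85, 9.55, 18.81, 37.05]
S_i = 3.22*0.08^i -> [3.22, 0.26, 0.02, 0.0, 0.0]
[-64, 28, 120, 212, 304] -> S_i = -64 + 92*i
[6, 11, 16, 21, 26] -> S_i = 6 + 5*i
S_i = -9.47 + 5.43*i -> [-9.47, -4.04, 1.39, 6.82, 12.25]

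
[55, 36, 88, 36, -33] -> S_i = Random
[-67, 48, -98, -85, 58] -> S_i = Random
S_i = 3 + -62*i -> [3, -59, -121, -183, -245]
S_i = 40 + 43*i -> [40, 83, 126, 169, 212]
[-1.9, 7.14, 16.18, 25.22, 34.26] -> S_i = -1.90 + 9.04*i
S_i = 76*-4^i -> [76, -304, 1216, -4864, 19456]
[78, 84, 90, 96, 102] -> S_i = 78 + 6*i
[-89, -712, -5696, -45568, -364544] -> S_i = -89*8^i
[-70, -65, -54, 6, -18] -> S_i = Random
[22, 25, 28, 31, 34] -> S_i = 22 + 3*i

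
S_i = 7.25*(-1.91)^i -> [7.25, -13.85, 26.45, -50.52, 96.49]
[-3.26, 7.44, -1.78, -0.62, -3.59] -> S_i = Random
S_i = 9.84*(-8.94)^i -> [9.84, -87.97, 786.45, -7030.85, 62855.77]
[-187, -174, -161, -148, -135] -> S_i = -187 + 13*i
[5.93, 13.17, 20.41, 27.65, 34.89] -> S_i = 5.93 + 7.24*i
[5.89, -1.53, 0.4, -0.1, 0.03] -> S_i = 5.89*(-0.26)^i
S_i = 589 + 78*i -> [589, 667, 745, 823, 901]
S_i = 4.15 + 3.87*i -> [4.15, 8.02, 11.89, 15.76, 19.63]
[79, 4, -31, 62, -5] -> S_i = Random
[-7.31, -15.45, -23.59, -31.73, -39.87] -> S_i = -7.31 + -8.14*i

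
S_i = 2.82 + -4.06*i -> [2.82, -1.24, -5.3, -9.36, -13.42]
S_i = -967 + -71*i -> [-967, -1038, -1109, -1180, -1251]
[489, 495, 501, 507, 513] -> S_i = 489 + 6*i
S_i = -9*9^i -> [-9, -81, -729, -6561, -59049]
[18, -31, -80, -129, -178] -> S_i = 18 + -49*i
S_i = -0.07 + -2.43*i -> [-0.07, -2.5, -4.93, -7.36, -9.79]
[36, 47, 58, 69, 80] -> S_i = 36 + 11*i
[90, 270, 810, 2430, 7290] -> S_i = 90*3^i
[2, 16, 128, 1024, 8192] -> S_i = 2*8^i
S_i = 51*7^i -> [51, 357, 2499, 17493, 122451]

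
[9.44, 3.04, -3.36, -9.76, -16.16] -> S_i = 9.44 + -6.40*i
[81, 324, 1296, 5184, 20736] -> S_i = 81*4^i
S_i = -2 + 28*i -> [-2, 26, 54, 82, 110]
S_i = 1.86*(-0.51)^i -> [1.86, -0.95, 0.48, -0.25, 0.13]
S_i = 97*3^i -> [97, 291, 873, 2619, 7857]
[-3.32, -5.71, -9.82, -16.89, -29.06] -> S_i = -3.32*1.72^i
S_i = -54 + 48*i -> [-54, -6, 42, 90, 138]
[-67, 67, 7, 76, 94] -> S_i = Random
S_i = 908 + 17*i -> [908, 925, 942, 959, 976]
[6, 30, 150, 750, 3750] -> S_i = 6*5^i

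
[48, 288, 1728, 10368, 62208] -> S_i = 48*6^i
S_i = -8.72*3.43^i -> [-8.72, -29.91, -102.59, -351.88, -1206.96]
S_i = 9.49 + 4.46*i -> [9.49, 13.95, 18.41, 22.87, 27.33]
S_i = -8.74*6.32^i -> [-8.74, -55.24, -349.1, -2206.29, -13943.76]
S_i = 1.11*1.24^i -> [1.11, 1.38, 1.71, 2.12, 2.62]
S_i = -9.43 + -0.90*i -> [-9.43, -10.33, -11.23, -12.13, -13.03]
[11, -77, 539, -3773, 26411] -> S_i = 11*-7^i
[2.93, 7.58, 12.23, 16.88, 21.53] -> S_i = 2.93 + 4.65*i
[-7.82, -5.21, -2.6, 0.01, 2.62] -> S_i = -7.82 + 2.61*i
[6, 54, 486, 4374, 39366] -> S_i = 6*9^i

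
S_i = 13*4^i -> [13, 52, 208, 832, 3328]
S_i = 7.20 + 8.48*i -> [7.2, 15.68, 24.16, 32.64, 41.12]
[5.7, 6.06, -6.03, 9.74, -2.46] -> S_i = Random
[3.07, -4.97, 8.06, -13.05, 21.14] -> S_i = 3.07*(-1.62)^i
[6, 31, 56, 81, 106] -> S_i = 6 + 25*i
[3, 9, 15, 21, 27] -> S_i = 3 + 6*i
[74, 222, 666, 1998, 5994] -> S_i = 74*3^i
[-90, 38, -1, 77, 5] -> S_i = Random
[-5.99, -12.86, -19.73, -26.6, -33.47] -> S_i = -5.99 + -6.87*i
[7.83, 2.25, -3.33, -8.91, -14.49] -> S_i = 7.83 + -5.58*i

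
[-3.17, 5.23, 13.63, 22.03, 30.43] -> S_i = -3.17 + 8.40*i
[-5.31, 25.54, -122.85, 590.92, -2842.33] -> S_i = -5.31*(-4.81)^i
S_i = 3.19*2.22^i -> [3.19, 7.08, 15.72, 34.9, 77.48]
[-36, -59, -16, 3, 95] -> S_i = Random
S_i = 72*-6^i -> [72, -432, 2592, -15552, 93312]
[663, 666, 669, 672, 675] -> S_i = 663 + 3*i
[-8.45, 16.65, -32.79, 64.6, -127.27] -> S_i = -8.45*(-1.97)^i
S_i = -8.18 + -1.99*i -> [-8.18, -10.17, -12.16, -14.15, -16.14]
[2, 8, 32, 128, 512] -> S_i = 2*4^i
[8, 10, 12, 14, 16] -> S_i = 8 + 2*i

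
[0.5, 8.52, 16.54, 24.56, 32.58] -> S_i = 0.50 + 8.02*i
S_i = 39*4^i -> [39, 156, 624, 2496, 9984]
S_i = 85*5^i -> [85, 425, 2125, 10625, 53125]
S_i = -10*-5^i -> [-10, 50, -250, 1250, -6250]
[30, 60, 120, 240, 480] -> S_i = 30*2^i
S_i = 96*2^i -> [96, 192, 384, 768, 1536]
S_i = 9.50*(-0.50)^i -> [9.5, -4.75, 2.38, -1.19, 0.59]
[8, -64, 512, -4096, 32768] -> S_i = 8*-8^i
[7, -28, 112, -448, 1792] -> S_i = 7*-4^i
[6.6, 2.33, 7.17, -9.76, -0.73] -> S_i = Random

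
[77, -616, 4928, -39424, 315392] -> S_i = 77*-8^i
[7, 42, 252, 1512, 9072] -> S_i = 7*6^i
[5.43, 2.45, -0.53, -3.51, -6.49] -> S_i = 5.43 + -2.98*i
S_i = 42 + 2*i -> [42, 44, 46, 48, 50]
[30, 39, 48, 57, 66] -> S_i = 30 + 9*i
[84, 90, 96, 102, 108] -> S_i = 84 + 6*i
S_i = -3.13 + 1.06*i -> [-3.13, -2.07, -1.01, 0.05, 1.11]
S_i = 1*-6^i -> [1, -6, 36, -216, 1296]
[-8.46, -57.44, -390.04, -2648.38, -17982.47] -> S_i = -8.46*6.79^i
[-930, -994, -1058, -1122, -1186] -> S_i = -930 + -64*i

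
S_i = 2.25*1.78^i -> [2.25, 4.0, 7.13, 12.69, 22.59]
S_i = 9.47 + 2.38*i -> [9.47, 11.85, 14.23, 16.61, 18.99]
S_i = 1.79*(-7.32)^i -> [1.79, -13.1, 95.91, -702.08, 5139.22]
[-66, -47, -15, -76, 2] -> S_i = Random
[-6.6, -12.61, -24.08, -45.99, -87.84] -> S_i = -6.60*1.91^i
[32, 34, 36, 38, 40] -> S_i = 32 + 2*i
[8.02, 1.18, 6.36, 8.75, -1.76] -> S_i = Random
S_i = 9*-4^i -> [9, -36, 144, -576, 2304]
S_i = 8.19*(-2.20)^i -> [8.19, -18.02, 39.64, -87.21, 191.86]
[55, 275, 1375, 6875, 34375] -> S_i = 55*5^i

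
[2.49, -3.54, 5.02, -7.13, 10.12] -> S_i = 2.49*(-1.42)^i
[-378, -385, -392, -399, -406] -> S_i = -378 + -7*i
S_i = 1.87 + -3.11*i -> [1.87, -1.24, -4.35, -7.46, -10.57]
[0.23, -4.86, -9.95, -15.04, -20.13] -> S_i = 0.23 + -5.09*i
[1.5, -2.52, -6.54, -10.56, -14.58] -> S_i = 1.50 + -4.02*i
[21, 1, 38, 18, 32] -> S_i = Random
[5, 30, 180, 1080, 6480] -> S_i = 5*6^i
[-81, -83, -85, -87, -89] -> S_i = -81 + -2*i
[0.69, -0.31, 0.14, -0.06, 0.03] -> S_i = 0.69*(-0.45)^i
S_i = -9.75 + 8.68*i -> [-9.75, -1.07, 7.61, 16.29, 24.97]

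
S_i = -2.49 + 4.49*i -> [-2.49, 2.0, 6.49, 10.98, 15.47]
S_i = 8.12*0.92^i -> [8.12, 7.47, 6.87, 6.32, 5.82]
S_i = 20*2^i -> [20, 40, 80, 160, 320]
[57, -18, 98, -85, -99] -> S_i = Random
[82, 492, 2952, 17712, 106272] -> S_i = 82*6^i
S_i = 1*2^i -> [1, 2, 4, 8, 16]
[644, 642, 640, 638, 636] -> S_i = 644 + -2*i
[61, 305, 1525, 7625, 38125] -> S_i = 61*5^i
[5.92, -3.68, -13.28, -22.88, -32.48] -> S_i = 5.92 + -9.60*i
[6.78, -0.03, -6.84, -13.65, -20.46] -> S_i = 6.78 + -6.81*i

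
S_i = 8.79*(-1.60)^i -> [8.79, -14.06, 22.5, -36.0, 57.61]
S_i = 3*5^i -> [3, 15, 75, 375, 1875]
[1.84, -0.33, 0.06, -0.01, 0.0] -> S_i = 1.84*(-0.18)^i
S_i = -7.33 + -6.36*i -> [-7.33, -13.69, -20.05, -26.41, -32.77]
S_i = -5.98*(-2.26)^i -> [-5.98, 13.51, -30.54, 69.03, -156.0]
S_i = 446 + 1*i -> [446, 447, 448, 449, 450]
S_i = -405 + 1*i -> [-405, -404, -403, -402, -401]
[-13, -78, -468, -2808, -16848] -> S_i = -13*6^i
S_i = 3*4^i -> [3, 12, 48, 192, 768]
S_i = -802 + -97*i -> [-802, -899, -996, -1093, -1190]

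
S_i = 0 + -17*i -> [0, -17, -34, -51, -68]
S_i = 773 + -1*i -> [773, 772, 771, 770, 769]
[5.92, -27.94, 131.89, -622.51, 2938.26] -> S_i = 5.92*(-4.72)^i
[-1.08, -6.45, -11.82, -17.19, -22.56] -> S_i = -1.08 + -5.37*i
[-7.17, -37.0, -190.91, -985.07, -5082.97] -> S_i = -7.17*5.16^i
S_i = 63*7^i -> [63, 441, 3087, 21609, 151263]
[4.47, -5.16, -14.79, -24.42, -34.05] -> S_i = 4.47 + -9.63*i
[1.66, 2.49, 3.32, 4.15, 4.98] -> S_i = 1.66 + 0.83*i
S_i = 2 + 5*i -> [2, 7, 12, 17, 22]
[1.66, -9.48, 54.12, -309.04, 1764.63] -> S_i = 1.66*(-5.71)^i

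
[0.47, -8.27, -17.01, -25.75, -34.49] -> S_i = 0.47 + -8.74*i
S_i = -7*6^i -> [-7, -42, -252, -1512, -9072]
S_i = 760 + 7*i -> [760, 767, 774, 781, 788]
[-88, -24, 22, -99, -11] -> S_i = Random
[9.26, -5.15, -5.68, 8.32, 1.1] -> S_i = Random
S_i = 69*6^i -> [69, 414, 2484, 14904, 89424]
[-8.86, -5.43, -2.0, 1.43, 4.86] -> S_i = -8.86 + 3.43*i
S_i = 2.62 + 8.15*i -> [2.62, 10.77, 18.92, 27.07, 35.22]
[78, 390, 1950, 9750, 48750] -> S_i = 78*5^i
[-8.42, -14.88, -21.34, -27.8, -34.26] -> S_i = -8.42 + -6.46*i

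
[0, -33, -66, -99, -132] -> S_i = 0 + -33*i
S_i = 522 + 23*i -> [522, 545, 568, 591, 614]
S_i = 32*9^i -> [32, 288, 2592, 23328, 209952]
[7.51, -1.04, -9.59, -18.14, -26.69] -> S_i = 7.51 + -8.55*i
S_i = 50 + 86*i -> [50, 136, 222, 308, 394]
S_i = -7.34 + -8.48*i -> [-7.34, -15.82, -24.3, -32.78, -41.26]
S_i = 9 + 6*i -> [9, 15, 21, 27, 33]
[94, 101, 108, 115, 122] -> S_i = 94 + 7*i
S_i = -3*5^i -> [-3, -15, -75, -375, -1875]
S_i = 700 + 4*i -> [700, 704, 708, 712, 716]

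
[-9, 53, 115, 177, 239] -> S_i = -9 + 62*i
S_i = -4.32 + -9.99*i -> [-4.32, -14.31, -24.3, -34.29, -44.28]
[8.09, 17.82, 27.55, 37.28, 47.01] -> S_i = 8.09 + 9.73*i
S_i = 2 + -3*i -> [2, -1, -4, -7, -10]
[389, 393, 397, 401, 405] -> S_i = 389 + 4*i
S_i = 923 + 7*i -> [923, 930, 937, 944, 951]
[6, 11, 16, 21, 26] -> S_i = 6 + 5*i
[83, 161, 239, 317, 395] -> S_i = 83 + 78*i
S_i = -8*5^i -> [-8, -40, -200, -1000, -5000]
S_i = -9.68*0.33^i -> [-9.68, -3.19, -1.05, -0.35, -0.11]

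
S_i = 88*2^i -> [88, 176, 352, 704, 1408]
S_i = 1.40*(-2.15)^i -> [1.4, -3.01, 6.47, -13.91, 29.91]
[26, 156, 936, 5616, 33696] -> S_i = 26*6^i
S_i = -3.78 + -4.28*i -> [-3.78, -8.06, -12.34, -16.62, -20.9]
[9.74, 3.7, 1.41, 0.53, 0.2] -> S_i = 9.74*0.38^i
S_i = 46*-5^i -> [46, -230, 1150, -5750, 28750]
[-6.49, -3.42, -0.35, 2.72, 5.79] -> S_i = -6.49 + 3.07*i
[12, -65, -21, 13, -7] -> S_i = Random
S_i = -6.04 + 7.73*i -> [-6.04, 1.69, 9.42, 17.15, 24.88]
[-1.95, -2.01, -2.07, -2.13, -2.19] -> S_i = -1.95 + -0.06*i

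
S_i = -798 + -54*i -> [-798, -852, -906, -960, -1014]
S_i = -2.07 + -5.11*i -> [-2.07, -7.18, -12.29, -17.4, -22.51]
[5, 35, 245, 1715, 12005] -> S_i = 5*7^i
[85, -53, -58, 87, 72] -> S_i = Random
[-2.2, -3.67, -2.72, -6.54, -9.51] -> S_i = Random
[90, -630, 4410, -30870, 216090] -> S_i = 90*-7^i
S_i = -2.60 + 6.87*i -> [-2.6, 4.27, 11.14, 18.01, 24.88]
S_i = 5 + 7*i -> [5, 12, 19, 26, 33]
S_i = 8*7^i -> [8, 56, 392, 2744, 19208]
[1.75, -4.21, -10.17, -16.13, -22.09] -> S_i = 1.75 + -5.96*i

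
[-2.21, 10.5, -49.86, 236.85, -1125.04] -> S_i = -2.21*(-4.75)^i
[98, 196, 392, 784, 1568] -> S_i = 98*2^i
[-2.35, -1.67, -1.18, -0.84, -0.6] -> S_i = -2.35*0.71^i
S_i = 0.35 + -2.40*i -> [0.35, -2.05, -4.45, -6.85, -9.25]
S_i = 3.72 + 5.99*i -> [3.72, 9.71, 15.7, 21.69, 27.68]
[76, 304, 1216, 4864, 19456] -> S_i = 76*4^i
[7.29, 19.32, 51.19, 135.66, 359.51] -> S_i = 7.29*2.65^i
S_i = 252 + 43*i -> [252, 295, 338, 381, 424]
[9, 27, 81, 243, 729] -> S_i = 9*3^i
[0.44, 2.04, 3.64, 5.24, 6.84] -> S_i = 0.44 + 1.60*i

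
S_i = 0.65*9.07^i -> [0.65, 5.9, 53.47, 484.99, 4398.88]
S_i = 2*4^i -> [2, 8, 32, 128, 512]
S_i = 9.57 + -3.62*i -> [9.57, 5.95, 2.33, -1.29, -4.91]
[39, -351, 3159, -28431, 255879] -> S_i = 39*-9^i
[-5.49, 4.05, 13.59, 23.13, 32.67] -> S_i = -5.49 + 9.54*i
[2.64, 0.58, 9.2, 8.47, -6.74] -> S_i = Random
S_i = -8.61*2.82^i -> [-8.61, -24.28, -68.47, -193.09, -544.5]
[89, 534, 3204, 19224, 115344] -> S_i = 89*6^i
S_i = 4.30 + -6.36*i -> [4.3, -2.06, -8.42, -14.78, -21.14]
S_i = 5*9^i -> [5, 45, 405, 3645, 32805]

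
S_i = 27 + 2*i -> [27, 29, 31, 33, 35]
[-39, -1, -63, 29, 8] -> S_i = Random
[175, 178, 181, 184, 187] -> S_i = 175 + 3*i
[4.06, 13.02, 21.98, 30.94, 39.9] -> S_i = 4.06 + 8.96*i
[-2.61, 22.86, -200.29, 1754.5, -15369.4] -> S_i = -2.61*(-8.76)^i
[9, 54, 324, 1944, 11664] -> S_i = 9*6^i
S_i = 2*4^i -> [2, 8, 32, 128, 512]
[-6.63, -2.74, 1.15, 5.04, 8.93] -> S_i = -6.63 + 3.89*i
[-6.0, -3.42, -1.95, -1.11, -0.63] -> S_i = -6.00*0.57^i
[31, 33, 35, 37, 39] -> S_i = 31 + 2*i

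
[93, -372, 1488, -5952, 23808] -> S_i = 93*-4^i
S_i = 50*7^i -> [50, 350, 2450, 17150, 120050]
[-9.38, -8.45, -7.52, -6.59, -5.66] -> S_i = -9.38 + 0.93*i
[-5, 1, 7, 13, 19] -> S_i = -5 + 6*i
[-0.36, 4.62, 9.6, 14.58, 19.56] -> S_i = -0.36 + 4.98*i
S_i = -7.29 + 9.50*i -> [-7.29, 2.21, 11.71, 21.21, 30.71]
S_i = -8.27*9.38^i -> [-8.27, -77.57, -727.63, -6825.18, -64020.18]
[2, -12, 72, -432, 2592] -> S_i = 2*-6^i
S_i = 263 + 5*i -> [263, 268, 273, 278, 283]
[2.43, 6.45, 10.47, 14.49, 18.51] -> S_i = 2.43 + 4.02*i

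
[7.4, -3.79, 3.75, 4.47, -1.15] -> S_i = Random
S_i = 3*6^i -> [3, 18, 108, 648, 3888]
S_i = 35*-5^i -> [35, -175, 875, -4375, 21875]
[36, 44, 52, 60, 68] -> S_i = 36 + 8*i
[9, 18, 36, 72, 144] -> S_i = 9*2^i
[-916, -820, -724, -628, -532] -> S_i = -916 + 96*i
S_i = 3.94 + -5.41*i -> [3.94, -1.47, -6.88, -12.29, -17.7]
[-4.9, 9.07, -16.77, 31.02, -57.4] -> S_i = -4.90*(-1.85)^i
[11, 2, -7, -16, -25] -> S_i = 11 + -9*i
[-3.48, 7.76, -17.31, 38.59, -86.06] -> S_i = -3.48*(-2.23)^i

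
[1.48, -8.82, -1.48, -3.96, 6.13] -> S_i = Random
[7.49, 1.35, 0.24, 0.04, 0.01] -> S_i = 7.49*0.18^i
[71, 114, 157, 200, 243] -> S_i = 71 + 43*i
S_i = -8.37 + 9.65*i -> [-8.37, 1.28, 10.93, 20.58, 30.23]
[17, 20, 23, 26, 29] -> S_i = 17 + 3*i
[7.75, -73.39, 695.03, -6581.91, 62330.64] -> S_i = 7.75*(-9.47)^i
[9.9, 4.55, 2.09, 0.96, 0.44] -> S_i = 9.90*0.46^i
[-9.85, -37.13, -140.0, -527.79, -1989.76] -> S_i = -9.85*3.77^i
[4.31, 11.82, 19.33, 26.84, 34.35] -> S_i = 4.31 + 7.51*i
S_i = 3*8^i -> [3, 24, 192, 1536, 12288]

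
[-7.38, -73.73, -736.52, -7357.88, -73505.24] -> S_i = -7.38*9.99^i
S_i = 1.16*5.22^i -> [1.16, 6.06, 31.61, 164.99, 861.27]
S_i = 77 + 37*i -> [77, 114, 151, 188, 225]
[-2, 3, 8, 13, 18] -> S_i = -2 + 5*i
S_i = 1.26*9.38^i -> [1.26, 11.82, 110.86, 1039.87, 9753.98]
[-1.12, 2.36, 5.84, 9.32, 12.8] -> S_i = -1.12 + 3.48*i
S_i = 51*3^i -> [51, 153, 459, 1377, 4131]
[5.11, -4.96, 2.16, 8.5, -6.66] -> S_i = Random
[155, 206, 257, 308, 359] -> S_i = 155 + 51*i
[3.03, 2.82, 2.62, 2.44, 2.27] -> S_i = 3.03*0.93^i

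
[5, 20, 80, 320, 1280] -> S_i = 5*4^i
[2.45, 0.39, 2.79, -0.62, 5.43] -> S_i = Random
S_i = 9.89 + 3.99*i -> [9.89, 13.88, 17.87, 21.86, 25.85]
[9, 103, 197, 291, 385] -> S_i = 9 + 94*i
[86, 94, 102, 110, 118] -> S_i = 86 + 8*i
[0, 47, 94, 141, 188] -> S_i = 0 + 47*i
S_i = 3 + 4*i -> [3, 7, 11, 15, 19]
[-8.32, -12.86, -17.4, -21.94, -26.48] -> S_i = -8.32 + -4.54*i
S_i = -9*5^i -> [-9, -45, -225, -1125, -5625]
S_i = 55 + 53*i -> [55, 108, 161, 214, 267]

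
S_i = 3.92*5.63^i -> [3.92, 22.07, 124.25, 699.54, 3938.4]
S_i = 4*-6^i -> [4, -24, 144, -864, 5184]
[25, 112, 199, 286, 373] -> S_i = 25 + 87*i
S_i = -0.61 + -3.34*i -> [-0.61, -3.95, -7.29, -10.63, -13.97]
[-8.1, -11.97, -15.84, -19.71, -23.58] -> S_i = -8.10 + -3.87*i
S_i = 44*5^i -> [44, 220, 1100, 5500, 27500]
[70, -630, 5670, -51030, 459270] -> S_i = 70*-9^i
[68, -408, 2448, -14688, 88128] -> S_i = 68*-6^i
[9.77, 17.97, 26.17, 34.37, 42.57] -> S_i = 9.77 + 8.20*i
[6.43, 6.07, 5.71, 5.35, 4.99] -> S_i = 6.43 + -0.36*i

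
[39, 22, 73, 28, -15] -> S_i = Random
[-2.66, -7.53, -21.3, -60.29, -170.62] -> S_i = -2.66*2.83^i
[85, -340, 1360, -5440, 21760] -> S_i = 85*-4^i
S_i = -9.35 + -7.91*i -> [-9.35, -17.26, -25.17, -33.08, -40.99]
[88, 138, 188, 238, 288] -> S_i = 88 + 50*i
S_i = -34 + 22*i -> [-34, -12, 10, 32, 54]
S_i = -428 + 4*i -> [-428, -424, -420, -416, -412]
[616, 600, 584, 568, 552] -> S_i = 616 + -16*i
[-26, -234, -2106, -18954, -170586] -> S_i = -26*9^i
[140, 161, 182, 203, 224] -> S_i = 140 + 21*i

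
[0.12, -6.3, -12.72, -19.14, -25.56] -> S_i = 0.12 + -6.42*i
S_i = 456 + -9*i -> [456, 447, 438, 429, 420]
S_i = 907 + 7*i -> [907, 914, 921, 928, 935]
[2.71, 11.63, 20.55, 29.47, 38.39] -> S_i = 2.71 + 8.92*i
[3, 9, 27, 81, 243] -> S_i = 3*3^i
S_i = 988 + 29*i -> [988, 1017, 1046, 1075, 1104]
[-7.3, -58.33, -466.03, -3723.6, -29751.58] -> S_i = -7.30*7.99^i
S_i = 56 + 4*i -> [56, 60, 64, 68, 72]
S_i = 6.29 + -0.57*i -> [6.29, 5.72, 5.15, 4.58, 4.01]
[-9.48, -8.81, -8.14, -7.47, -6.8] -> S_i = -9.48 + 0.67*i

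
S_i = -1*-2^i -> [-1, 2, -4, 8, -16]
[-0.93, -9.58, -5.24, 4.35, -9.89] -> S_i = Random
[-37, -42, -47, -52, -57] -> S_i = -37 + -5*i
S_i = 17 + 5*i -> [17, 22, 27, 32, 37]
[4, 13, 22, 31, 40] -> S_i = 4 + 9*i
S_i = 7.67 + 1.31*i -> [7.67, 8.98, 10.29, 11.6, 12.91]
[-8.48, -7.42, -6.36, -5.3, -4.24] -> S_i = -8.48 + 1.06*i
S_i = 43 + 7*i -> [43, 50, 57, 64, 71]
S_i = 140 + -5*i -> [140, 135, 130, 125, 120]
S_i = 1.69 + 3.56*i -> [1.69, 5.25, 8.81, 12.37, 15.93]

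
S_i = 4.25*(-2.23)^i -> [4.25, -9.48, 21.13, -47.13, 105.1]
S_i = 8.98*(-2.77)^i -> [8.98, -24.87, 68.9, -190.86, 528.68]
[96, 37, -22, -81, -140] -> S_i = 96 + -59*i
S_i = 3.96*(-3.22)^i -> [3.96, -12.75, 41.06, -132.21, 425.71]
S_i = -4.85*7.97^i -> [-4.85, -38.65, -308.08, -2455.37, -19569.29]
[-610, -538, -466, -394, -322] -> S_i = -610 + 72*i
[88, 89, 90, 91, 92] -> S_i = 88 + 1*i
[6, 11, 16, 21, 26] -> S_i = 6 + 5*i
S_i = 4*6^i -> [4, 24, 144, 864, 5184]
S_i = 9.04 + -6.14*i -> [9.04, 2.9, -3.24, -9.38, -15.52]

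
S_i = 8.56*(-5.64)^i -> [8.56, -48.28, 272.29, -1535.72, 8661.44]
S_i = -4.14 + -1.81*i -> [-4.14, -5.95, -7.76, -9.57, -11.38]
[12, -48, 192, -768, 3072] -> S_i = 12*-4^i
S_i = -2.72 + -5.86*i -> [-2.72, -8.58, -14.44, -20.3, -26.16]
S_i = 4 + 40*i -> [4, 44, 84, 124, 164]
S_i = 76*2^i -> [76, 152, 304, 608, 1216]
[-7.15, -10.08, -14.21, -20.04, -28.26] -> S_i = -7.15*1.41^i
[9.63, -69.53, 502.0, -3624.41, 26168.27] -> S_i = 9.63*(-7.22)^i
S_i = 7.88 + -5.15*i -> [7.88, 2.73, -2.42, -7.57, -12.72]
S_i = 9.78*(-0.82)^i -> [9.78, -8.02, 6.58, -5.39, 4.42]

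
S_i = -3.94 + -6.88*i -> [-3.94, -10.82, -17.7, -24.58, -31.46]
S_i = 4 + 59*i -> [4, 63, 122, 181, 240]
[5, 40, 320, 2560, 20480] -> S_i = 5*8^i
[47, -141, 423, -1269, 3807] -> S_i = 47*-3^i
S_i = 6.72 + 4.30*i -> [6.72, 11.02, 15.32, 19.62, 23.92]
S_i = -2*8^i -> [-2, -16, -128, -1024, -8192]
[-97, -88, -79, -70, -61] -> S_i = -97 + 9*i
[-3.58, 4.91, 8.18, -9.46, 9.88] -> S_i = Random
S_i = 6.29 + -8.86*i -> [6.29, -2.57, -11.43, -20.29, -29.15]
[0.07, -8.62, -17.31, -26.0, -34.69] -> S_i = 0.07 + -8.69*i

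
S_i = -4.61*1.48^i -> [-4.61, -6.82, -10.1, -14.94, -22.12]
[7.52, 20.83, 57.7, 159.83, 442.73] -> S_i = 7.52*2.77^i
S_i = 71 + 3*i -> [71, 74, 77, 80, 83]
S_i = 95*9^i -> [95, 855, 7695, 69255, 623295]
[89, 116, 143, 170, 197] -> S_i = 89 + 27*i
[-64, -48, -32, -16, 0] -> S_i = -64 + 16*i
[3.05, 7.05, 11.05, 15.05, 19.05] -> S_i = 3.05 + 4.00*i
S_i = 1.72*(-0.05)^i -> [1.72, -0.09, 0.0, -0.0, 0.0]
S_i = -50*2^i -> [-50, -100, -200, -400, -800]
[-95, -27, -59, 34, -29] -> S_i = Random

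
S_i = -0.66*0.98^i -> [-0.66, -0.65, -0.63, -0.62, -0.61]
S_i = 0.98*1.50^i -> [0.98, 1.47, 2.2, 3.31, 4.96]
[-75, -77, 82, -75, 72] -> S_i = Random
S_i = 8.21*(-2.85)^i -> [8.21, -23.4, 66.69, -190.05, 541.65]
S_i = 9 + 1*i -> [9, 10, 11, 12, 13]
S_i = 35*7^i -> [35, 245, 1715, 12005, 84035]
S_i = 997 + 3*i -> [997, 1000, 1003, 1006, 1009]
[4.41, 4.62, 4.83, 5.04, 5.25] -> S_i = 4.41 + 0.21*i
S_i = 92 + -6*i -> [92, 86, 80, 74, 68]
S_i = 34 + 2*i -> [34, 36, 38, 40, 42]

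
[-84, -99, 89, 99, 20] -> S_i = Random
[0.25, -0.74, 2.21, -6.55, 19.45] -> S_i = 0.25*(-2.97)^i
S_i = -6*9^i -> [-6, -54, -486, -4374, -39366]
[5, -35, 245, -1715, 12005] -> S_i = 5*-7^i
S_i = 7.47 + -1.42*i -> [7.47, 6.05, 4.63, 3.21, 1.79]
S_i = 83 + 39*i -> [83, 122, 161, 200, 239]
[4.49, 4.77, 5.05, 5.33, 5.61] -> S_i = 4.49 + 0.28*i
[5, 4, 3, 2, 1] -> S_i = 5 + -1*i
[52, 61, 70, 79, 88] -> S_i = 52 + 9*i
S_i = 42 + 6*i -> [42, 48, 54, 60, 66]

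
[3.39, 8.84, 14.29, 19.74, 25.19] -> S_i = 3.39 + 5.45*i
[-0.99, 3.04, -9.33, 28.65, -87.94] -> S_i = -0.99*(-3.07)^i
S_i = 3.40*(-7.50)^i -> [3.4, -25.5, 191.25, -1434.38, 10757.81]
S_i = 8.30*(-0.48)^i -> [8.3, -3.98, 1.91, -0.92, 0.44]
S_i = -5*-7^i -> [-5, 35, -245, 1715, -12005]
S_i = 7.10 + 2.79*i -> [7.1, 9.89, 12.68, 15.47, 18.26]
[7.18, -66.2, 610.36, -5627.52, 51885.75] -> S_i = 7.18*(-9.22)^i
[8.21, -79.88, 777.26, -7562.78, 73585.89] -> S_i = 8.21*(-9.73)^i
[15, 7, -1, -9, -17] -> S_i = 15 + -8*i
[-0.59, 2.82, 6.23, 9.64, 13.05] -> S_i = -0.59 + 3.41*i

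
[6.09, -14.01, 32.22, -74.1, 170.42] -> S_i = 6.09*(-2.30)^i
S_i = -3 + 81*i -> [-3, 78, 159, 240, 321]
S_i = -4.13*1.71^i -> [-4.13, -7.06, -12.08, -20.65, -35.31]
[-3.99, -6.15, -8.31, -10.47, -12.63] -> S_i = -3.99 + -2.16*i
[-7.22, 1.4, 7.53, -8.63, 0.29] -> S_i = Random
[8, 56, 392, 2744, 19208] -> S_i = 8*7^i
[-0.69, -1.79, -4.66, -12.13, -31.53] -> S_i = -0.69*2.60^i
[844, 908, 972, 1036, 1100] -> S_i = 844 + 64*i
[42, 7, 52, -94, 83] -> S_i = Random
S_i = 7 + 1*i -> [7, 8, 9, 10, 11]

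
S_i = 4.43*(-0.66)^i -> [4.43, -2.92, 1.93, -1.27, 0.84]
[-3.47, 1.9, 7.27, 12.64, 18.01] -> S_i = -3.47 + 5.37*i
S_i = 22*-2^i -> [22, -44, 88, -176, 352]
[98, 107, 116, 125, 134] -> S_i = 98 + 9*i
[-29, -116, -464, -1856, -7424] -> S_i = -29*4^i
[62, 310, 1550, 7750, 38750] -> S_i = 62*5^i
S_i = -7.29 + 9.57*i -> [-7.29, 2.28, 11.85, 21.42, 30.99]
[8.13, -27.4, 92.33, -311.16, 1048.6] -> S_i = 8.13*(-3.37)^i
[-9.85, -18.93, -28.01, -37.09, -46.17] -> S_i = -9.85 + -9.08*i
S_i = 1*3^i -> [1, 3, 9, 27, 81]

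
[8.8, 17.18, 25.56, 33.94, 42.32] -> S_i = 8.80 + 8.38*i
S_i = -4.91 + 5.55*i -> [-4.91, 0.64, 6.19, 11.74, 17.29]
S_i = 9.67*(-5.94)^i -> [9.67, -57.44, 341.19, -2026.68, 12038.5]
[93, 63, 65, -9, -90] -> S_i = Random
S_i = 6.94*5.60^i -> [6.94, 38.86, 217.64, 1218.78, 6825.14]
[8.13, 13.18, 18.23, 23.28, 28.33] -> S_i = 8.13 + 5.05*i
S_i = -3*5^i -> [-3, -15, -75, -375, -1875]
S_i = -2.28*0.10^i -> [-2.28, -0.23, -0.02, -0.0, -0.0]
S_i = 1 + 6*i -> [1, 7, 13, 19, 25]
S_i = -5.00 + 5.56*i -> [-5.0, 0.56, 6.12, 11.68, 17.24]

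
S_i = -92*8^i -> [-92, -736, -5888, -47104, -376832]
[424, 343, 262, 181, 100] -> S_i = 424 + -81*i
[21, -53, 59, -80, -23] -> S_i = Random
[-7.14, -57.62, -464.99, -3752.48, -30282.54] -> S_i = -7.14*8.07^i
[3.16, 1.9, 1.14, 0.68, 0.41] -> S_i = 3.16*0.60^i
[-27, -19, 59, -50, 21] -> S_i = Random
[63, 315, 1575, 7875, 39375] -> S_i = 63*5^i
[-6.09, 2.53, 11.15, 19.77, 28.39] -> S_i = -6.09 + 8.62*i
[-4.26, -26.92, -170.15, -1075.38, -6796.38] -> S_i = -4.26*6.32^i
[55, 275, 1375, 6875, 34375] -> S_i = 55*5^i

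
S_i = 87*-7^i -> [87, -609, 4263, -29841, 208887]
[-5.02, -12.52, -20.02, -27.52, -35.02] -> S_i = -5.02 + -7.50*i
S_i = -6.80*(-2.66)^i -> [-6.8, 18.09, -48.11, 127.98, -340.44]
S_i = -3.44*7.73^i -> [-3.44, -26.59, -205.55, -1588.9, -12282.21]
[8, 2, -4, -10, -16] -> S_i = 8 + -6*i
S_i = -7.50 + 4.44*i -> [-7.5, -3.06, 1.38, 5.82, 10.26]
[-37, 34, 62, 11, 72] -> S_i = Random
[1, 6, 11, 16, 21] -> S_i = 1 + 5*i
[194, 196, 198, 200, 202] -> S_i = 194 + 2*i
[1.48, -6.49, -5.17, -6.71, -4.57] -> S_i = Random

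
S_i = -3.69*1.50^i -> [-3.69, -5.54, -8.3, -12.45, -18.68]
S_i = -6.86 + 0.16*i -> [-6.86, -6.7, -6.54, -6.38, -6.22]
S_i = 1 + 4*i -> [1, 5, 9, 13, 17]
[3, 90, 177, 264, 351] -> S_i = 3 + 87*i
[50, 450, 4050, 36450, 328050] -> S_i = 50*9^i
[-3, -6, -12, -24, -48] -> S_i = -3*2^i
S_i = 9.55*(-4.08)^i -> [9.55, -38.96, 158.97, -648.61, 2646.33]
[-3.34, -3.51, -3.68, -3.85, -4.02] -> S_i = -3.34 + -0.17*i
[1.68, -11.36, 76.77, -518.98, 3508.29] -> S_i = 1.68*(-6.76)^i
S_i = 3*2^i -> [3, 6, 12, 24, 48]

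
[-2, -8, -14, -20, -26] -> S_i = -2 + -6*i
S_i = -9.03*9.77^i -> [-9.03, -88.22, -861.94, -8421.15, -82274.64]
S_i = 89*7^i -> [89, 623, 4361, 30527, 213689]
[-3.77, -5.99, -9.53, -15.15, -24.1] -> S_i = -3.77*1.59^i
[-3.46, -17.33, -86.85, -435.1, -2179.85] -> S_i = -3.46*5.01^i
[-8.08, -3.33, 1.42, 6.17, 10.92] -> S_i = -8.08 + 4.75*i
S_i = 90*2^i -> [90, 180, 360, 720, 1440]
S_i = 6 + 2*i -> [6, 8, 10, 12, 14]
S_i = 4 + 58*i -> [4, 62, 120, 178, 236]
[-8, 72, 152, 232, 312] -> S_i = -8 + 80*i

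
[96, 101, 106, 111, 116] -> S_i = 96 + 5*i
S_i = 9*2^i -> [9, 18, 36, 72, 144]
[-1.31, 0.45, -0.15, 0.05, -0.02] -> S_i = -1.31*(-0.34)^i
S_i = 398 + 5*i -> [398, 403, 408, 413, 418]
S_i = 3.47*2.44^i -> [3.47, 8.47, 20.66, 50.41, 123.0]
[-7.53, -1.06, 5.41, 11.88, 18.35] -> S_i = -7.53 + 6.47*i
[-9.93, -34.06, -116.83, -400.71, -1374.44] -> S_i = -9.93*3.43^i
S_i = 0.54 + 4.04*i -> [0.54, 4.58, 8.62, 12.66, 16.7]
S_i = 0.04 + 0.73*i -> [0.04, 0.77, 1.5, 2.23, 2.96]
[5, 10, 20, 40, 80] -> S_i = 5*2^i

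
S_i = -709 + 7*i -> [-709, -702, -695, -688, -681]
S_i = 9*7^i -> [9, 63, 441, 3087, 21609]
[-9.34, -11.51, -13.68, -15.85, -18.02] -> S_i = -9.34 + -2.17*i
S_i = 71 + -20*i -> [71, 51, 31, 11, -9]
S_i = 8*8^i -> [8, 64, 512, 4096, 32768]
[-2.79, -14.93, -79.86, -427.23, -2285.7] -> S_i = -2.79*5.35^i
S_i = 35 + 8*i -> [35, 43, 51, 59, 67]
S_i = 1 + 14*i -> [1, 15, 29, 43, 57]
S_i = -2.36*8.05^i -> [-2.36, -19.0, -152.93, -1231.12, -9910.5]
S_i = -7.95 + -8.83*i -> [-7.95, -16.78, -25.61, -34.44, -43.27]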